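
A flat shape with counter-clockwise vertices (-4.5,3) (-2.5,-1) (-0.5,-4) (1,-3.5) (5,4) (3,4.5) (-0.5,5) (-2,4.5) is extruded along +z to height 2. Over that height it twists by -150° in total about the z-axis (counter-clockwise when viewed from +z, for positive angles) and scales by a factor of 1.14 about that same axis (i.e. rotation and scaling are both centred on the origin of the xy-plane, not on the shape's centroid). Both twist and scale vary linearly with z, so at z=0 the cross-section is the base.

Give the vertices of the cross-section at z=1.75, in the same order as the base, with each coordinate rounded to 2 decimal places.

Cross-section at z=1.75: (5.86,1.58) (1.01,2.85) (-3.01,3.38) (-3.69,1.75) (-0.32,-7.18) (1.58,-5.86) (4.59,-3.28) (5.28,-1.64)

t = z/height = 1.75/2 = 0.875
s = 1 + (scale-1)·z/height = 1 + (1.14-1)·1.75/2 = 1.122500
θ = twist·z/height = -150°·1.75/2 = -131.2500° = -2.290745 rad
cos θ = -0.659346, sin θ = -0.751840 (intermediates below are computed at full precision and shown rounded to 5 d.p.)
v1: (-4.5,3) → rotate → (5.22258,1.40524) → ×s → (5.86234,1.57738) → (5.86,1.58)
v2: (-2.5,-1) → rotate → (0.89652,2.53895) → ×s → (1.00635,2.84997) → (1.01,2.85)
v3: (-0.5,-4) → rotate → (-2.67769,3.01330) → ×s → (-3.00570,3.38243) → (-3.01,3.38)
v4: (1,-3.5) → rotate → (-3.29079,1.55587) → ×s → (-3.69391,1.74646) → (-3.69,1.75)
v5: (5,4) → rotate → (-0.28937,-6.39658) → ×s → (-0.32482,-7.18016) → (-0.32,-7.18)
v6: (3,4.5) → rotate → (1.40524,-5.22258) → ×s → (1.57738,-5.86234) → (1.58,-5.86)
v7: (-0.5,5) → rotate → (4.08887,-2.92081) → ×s → (4.58976,-3.27861) → (4.59,-3.28)
v8: (-2,4.5) → rotate → (4.70197,-1.46338) → ×s → (5.27796,-1.64264) → (5.28,-1.64)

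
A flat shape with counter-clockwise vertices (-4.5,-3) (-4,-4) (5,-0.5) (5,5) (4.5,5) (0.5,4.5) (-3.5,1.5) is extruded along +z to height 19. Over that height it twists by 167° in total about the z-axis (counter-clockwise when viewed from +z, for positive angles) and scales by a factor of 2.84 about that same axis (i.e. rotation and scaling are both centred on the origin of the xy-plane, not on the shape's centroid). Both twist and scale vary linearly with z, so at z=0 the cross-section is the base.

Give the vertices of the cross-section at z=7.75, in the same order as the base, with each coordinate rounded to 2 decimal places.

t = z/height = 7.75/19 = 0.407895
s = 1 + (scale-1)·z/height = 1 + (2.84-1)·7.75/19 = 1.750526
θ = twist·z/height = 167°·7.75/19 = 68.1184° = 1.188891 rad
cos θ = 0.372689, sin θ = 0.927956 (intermediates below are computed at full precision and shown rounded to 5 d.p.)
v1: (-4.5,-3) → rotate → (1.10677,-5.29387) → ×s → (1.93742,-9.26706) → (1.94,-9.27)
v2: (-4,-4) → rotate → (2.22107,-5.20258) → ×s → (3.88804,-9.10726) → (3.89,-9.11)
v3: (5,-0.5) → rotate → (2.32743,4.45344) → ×s → (4.07422,7.79586) → (4.07,7.80)
v4: (5,5) → rotate → (-2.77633,6.50323) → ×s → (-4.86004,11.38407) → (-4.86,11.38)
v5: (4.5,5) → rotate → (-2.96268,6.03925) → ×s → (-5.18625,10.57187) → (-5.19,10.57)
v6: (0.5,4.5) → rotate → (-3.98946,2.14108) → ×s → (-6.98365,3.74802) → (-6.98,3.75)
v7: (-3.5,1.5) → rotate → (-2.69635,-2.68881) → ×s → (-4.72003,-4.70684) → (-4.72,-4.71)

Cross-section at z=7.75: (1.94,-9.27) (3.89,-9.11) (4.07,7.80) (-4.86,11.38) (-5.19,10.57) (-6.98,3.75) (-4.72,-4.71)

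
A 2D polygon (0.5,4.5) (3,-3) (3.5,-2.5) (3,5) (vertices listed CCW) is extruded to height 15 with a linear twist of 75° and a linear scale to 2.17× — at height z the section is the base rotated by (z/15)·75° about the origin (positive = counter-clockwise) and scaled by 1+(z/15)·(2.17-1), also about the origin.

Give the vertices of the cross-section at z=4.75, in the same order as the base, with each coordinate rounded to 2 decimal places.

Cross-section at z=4.75: (-1.86,5.92) (5.42,-2.11) (5.77,-1.20) (1.00,7.93)

t = z/height = 4.75/15 = 0.316667
s = 1 + (scale-1)·z/height = 1 + (2.17-1)·4.75/15 = 1.370500
θ = twist·z/height = 75°·4.75/15 = 23.7500° = 0.414516 rad
cos θ = 0.915311, sin θ = 0.402747 (intermediates below are computed at full precision and shown rounded to 5 d.p.)
v1: (0.5,4.5) → rotate → (-1.35470,4.32028) → ×s → (-1.85662,5.92094) → (-1.86,5.92)
v2: (3,-3) → rotate → (3.95417,-1.53769) → ×s → (5.41920,-2.10741) → (5.42,-2.11)
v3: (3.5,-2.5) → rotate → (4.21046,-0.87867) → ×s → (5.77043,-1.20421) → (5.77,-1.20)
v4: (3,5) → rotate → (0.73220,5.78480) → ×s → (1.00348,7.92806) → (1.00,7.93)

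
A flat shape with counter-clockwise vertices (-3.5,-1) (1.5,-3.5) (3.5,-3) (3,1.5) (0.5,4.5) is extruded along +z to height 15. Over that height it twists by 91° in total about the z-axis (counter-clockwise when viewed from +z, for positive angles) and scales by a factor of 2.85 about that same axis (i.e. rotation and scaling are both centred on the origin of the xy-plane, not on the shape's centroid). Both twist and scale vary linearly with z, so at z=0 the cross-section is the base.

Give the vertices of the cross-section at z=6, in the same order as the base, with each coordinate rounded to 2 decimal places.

t = z/height = 6/15 = 0.4
s = 1 + (scale-1)·z/height = 1 + (2.85-1)·6/15 = 1.740000
θ = twist·z/height = 91°·6/15 = 36.4000° = 0.635300 rad
cos θ = 0.804894, sin θ = 0.593419 (intermediates below are computed at full precision and shown rounded to 5 d.p.)
v1: (-3.5,-1) → rotate → (-2.22371,-2.88186) → ×s → (-3.86925,-5.01444) → (-3.87,-5.01)
v2: (1.5,-3.5) → rotate → (3.28431,-1.92700) → ×s → (5.71469,-3.35298) → (5.71,-3.35)
v3: (3.5,-3) → rotate → (4.59738,-0.33772) → ×s → (7.99945,-0.58762) → (8.00,-0.59)
v4: (3,1.5) → rotate → (1.52455,2.98760) → ×s → (2.65272,5.19842) → (2.65,5.20)
v5: (0.5,4.5) → rotate → (-2.26794,3.91873) → ×s → (-3.94621,6.81859) → (-3.95,6.82)

Cross-section at z=6: (-3.87,-5.01) (5.71,-3.35) (8.00,-0.59) (2.65,5.20) (-3.95,6.82)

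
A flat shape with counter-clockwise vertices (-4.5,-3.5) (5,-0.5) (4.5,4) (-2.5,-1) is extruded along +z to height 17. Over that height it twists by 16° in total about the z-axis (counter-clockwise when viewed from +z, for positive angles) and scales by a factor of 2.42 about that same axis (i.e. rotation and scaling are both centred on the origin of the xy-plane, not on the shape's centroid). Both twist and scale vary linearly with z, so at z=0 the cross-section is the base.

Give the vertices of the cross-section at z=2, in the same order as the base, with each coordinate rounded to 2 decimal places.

t = z/height = 2/17 = 0.117647
s = 1 + (scale-1)·z/height = 1 + (2.42-1)·2/17 = 1.167059
θ = twist·z/height = 16°·2/17 = 1.8824° = 0.032853 rad
cos θ = 0.999460, sin θ = 0.032847 (intermediates below are computed at full precision and shown rounded to 5 d.p.)
v1: (-4.5,-3.5) → rotate → (-4.38261,-3.64592) → ×s → (-5.11476,-4.25501) → (-5.11,-4.26)
v2: (5,-0.5) → rotate → (5.01373,-0.33549) → ×s → (5.85131,-0.39154) → (5.85,-0.39)
v3: (4.5,4) → rotate → (4.36618,4.14565) → ×s → (5.09559,4.83822) → (5.10,4.84)
v4: (-2.5,-1) → rotate → (-2.46580,-1.08158) → ×s → (-2.87774,-1.26227) → (-2.88,-1.26)

Cross-section at z=2: (-5.11,-4.26) (5.85,-0.39) (5.10,4.84) (-2.88,-1.26)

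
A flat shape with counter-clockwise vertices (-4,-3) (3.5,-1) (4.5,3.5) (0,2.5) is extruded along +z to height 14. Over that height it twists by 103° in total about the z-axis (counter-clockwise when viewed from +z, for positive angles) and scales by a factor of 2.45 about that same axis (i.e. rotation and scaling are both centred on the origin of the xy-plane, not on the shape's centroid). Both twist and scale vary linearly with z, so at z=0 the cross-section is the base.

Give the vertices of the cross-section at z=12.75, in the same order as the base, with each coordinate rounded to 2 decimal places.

t = z/height = 12.75/14 = 0.910714
s = 1 + (scale-1)·z/height = 1 + (2.45-1)·12.75/14 = 2.320536
θ = twist·z/height = 103°·12.75/14 = 93.8036° = 1.637181 rad
cos θ = -0.066336, sin θ = 0.997797 (intermediates below are computed at full precision and shown rounded to 5 d.p.)
v1: (-4,-3) → rotate → (3.25874,-3.79218) → ×s → (7.56201,-8.79989) → (7.56,-8.80)
v2: (3.5,-1) → rotate → (0.76562,3.55863) → ×s → (1.77665,8.25792) → (1.78,8.26)
v3: (4.5,3.5) → rotate → (-3.79080,4.25791) → ×s → (-8.79669,9.88064) → (-8.80,9.88)
v4: (0,2.5) → rotate → (-2.49449,-0.16584) → ×s → (-5.78856,-0.38484) → (-5.79,-0.38)

Cross-section at z=12.75: (7.56,-8.80) (1.78,8.26) (-8.80,9.88) (-5.79,-0.38)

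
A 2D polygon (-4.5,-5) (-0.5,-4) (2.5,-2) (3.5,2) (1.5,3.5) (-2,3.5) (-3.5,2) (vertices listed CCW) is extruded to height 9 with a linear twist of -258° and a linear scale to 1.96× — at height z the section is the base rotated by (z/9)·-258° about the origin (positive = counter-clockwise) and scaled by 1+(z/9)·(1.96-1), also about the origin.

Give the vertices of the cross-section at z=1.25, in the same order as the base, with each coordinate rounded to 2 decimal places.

t = z/height = 1.25/9 = 0.138889
s = 1 + (scale-1)·z/height = 1 + (1.96-1)·1.25/9 = 1.133333
θ = twist·z/height = -258°·1.25/9 = -35.8333° = -0.625410 rad
cos θ = 0.810723, sin θ = -0.585429 (intermediates below are computed at full precision and shown rounded to 5 d.p.)
v1: (-4.5,-5) → rotate → (-6.57540,-1.41918) → ×s → (-7.45212,-1.60841) → (-7.45,-1.61)
v2: (-0.5,-4) → rotate → (-2.74708,-2.95018) → ×s → (-3.11336,-3.34354) → (-3.11,-3.34)
v3: (2.5,-2) → rotate → (0.85595,-3.08502) → ×s → (0.97008,-3.49636) → (0.97,-3.50)
v4: (3.5,2) → rotate → (4.00839,-0.42756) → ×s → (4.54284,-0.48456) → (4.54,-0.48)
v5: (1.5,3.5) → rotate → (3.26509,1.95939) → ×s → (3.70043,2.22064) → (3.70,2.22)
v6: (-2,3.5) → rotate → (0.42756,4.00839) → ×s → (0.48456,4.54284) → (0.48,4.54)
v7: (-3.5,2) → rotate → (-1.66667,3.67045) → ×s → (-1.88890,4.15984) → (-1.89,4.16)

Cross-section at z=1.25: (-7.45,-1.61) (-3.11,-3.34) (0.97,-3.50) (4.54,-0.48) (3.70,2.22) (0.48,4.54) (-1.89,4.16)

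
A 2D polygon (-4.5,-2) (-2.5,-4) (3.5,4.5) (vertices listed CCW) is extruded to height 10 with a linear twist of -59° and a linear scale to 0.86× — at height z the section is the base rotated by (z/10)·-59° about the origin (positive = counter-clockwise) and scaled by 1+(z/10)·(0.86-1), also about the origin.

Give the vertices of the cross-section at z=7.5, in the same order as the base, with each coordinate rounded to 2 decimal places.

Cross-section at z=7.5: (-4.13,1.53) (-4.10,-1.00) (5.05,0.70)

t = z/height = 7.5/10 = 0.75
s = 1 + (scale-1)·z/height = 1 + (0.86-1)·7.5/10 = 0.895000
θ = twist·z/height = -59°·7.5/10 = -44.2500° = -0.772308 rad
cos θ = 0.716302, sin θ = -0.697790 (intermediates below are computed at full precision and shown rounded to 5 d.p.)
v1: (-4.5,-2) → rotate → (-4.61894,1.70745) → ×s → (-4.13395,1.52817) → (-4.13,1.53)
v2: (-2.5,-4) → rotate → (-4.58192,-1.12073) → ×s → (-4.10082,-1.00305) → (-4.10,-1.00)
v3: (3.5,4.5) → rotate → (5.64711,0.78109) → ×s → (5.05417,0.69908) → (5.05,0.70)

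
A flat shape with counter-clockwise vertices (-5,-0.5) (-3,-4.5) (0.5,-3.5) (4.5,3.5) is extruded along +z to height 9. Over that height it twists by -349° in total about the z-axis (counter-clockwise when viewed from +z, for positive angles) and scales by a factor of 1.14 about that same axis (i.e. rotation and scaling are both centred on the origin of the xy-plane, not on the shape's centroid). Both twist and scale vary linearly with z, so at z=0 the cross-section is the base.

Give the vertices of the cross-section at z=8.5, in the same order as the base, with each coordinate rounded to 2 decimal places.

Cross-section at z=8.5: (-4.60,-3.35) (-0.35,-6.11) (2.49,-3.13) (2.39,6.00)

t = z/height = 8.5/9 = 0.944444
s = 1 + (scale-1)·z/height = 1 + (1.14-1)·8.5/9 = 1.132222
θ = twist·z/height = -349°·8.5/9 = -329.6111° = -5.752799 rad
cos θ = 0.862612, sin θ = 0.505866 (intermediates below are computed at full precision and shown rounded to 5 d.p.)
v1: (-5,-0.5) → rotate → (-4.06013,-2.96064) → ×s → (-4.59696,-3.35210) → (-4.60,-3.35)
v2: (-3,-4.5) → rotate → (-0.31144,-5.39935) → ×s → (-0.35261,-6.11327) → (-0.35,-6.11)
v3: (0.5,-3.5) → rotate → (2.20184,-2.76621) → ×s → (2.49297,-3.13196) → (2.49,-3.13)
v4: (4.5,3.5) → rotate → (2.11122,5.29554) → ×s → (2.39037,5.99573) → (2.39,6.00)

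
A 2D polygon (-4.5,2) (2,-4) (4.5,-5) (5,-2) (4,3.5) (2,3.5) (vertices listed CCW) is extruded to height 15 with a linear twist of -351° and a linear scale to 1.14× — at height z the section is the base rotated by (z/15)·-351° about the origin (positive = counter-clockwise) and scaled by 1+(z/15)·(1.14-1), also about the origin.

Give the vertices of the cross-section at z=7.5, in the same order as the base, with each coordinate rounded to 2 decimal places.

t = z/height = 7.5/15 = 0.5
s = 1 + (scale-1)·z/height = 1 + (1.14-1)·7.5/15 = 1.070000
θ = twist·z/height = -351°·7.5/15 = -175.5000° = -3.063053 rad
cos θ = -0.996917, sin θ = -0.078459 (intermediates below are computed at full precision and shown rounded to 5 d.p.)
v1: (-4.5,2) → rotate → (4.64305,-1.64077) → ×s → (4.96806,-1.75562) → (4.97,-1.76)
v2: (2,-4) → rotate → (-2.30767,3.83075) → ×s → (-2.46921,4.09890) → (-2.47,4.10)
v3: (4.5,-5) → rotate → (-4.87842,4.63152) → ×s → (-5.21991,4.95573) → (-5.22,4.96)
v4: (5,-2) → rotate → (-5.14150,1.60154) → ×s → (-5.50141,1.71365) → (-5.50,1.71)
v5: (4,3.5) → rotate → (-3.71306,-3.80305) → ×s → (-3.97298,-4.06926) → (-3.97,-4.07)
v6: (2,3.5) → rotate → (-1.71923,-3.64613) → ×s → (-1.83957,-3.90136) → (-1.84,-3.90)

Cross-section at z=7.5: (4.97,-1.76) (-2.47,4.10) (-5.22,4.96) (-5.50,1.71) (-3.97,-4.07) (-1.84,-3.90)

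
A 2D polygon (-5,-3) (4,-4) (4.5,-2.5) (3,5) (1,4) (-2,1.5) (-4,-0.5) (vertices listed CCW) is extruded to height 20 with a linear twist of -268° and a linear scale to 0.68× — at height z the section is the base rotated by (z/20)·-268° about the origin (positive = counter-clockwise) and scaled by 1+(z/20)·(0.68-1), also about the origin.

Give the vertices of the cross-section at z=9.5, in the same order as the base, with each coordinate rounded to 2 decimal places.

Cross-section at z=9.5: (0.55,4.91) (-4.75,-0.64) (-4.00,-1.75) (1.83,-4.59) (2.18,-2.73) (2.04,0.58) (1.72,2.96)

t = z/height = 9.5/20 = 0.475
s = 1 + (scale-1)·z/height = 1 + (0.68-1)·9.5/20 = 0.848000
θ = twist·z/height = -268°·9.5/20 = -127.3000° = -2.221804 rad
cos θ = -0.605988, sin θ = -0.795473 (intermediates below are computed at full precision and shown rounded to 5 d.p.)
v1: (-5,-3) → rotate → (0.64352,5.79533) → ×s → (0.54571,4.91444) → (0.55,4.91)
v2: (4,-4) → rotate → (-5.60585,-0.75794) → ×s → (-4.75376,-0.64273) → (-4.75,-0.64)
v3: (4.5,-2.5) → rotate → (-4.71563,-2.06466) → ×s → (-3.99886,-1.75083) → (-4.00,-1.75)
v4: (3,5) → rotate → (2.15940,-5.41636) → ×s → (1.83117,-4.59308) → (1.83,-4.59)
v5: (1,4) → rotate → (2.57591,-3.21943) → ×s → (2.18437,-2.73007) → (2.18,-2.73)
v6: (-2,1.5) → rotate → (2.40519,0.68196) → ×s → (2.03960,0.57831) → (2.04,0.58)
v7: (-4,-0.5) → rotate → (2.02622,3.48489) → ×s → (1.71823,2.95519) → (1.72,2.96)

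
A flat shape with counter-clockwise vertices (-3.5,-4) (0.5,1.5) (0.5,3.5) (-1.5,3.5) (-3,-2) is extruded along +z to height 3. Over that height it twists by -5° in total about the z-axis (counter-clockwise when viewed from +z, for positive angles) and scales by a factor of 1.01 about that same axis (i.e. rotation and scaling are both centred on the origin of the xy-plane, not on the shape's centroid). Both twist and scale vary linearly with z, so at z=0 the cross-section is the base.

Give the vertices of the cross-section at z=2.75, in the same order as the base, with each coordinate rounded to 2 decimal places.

Cross-section at z=2.75: (-3.84,-3.74) (0.62,1.47) (0.79,3.48) (-1.23,3.64) (-3.18,-1.77)

t = z/height = 2.75/3 = 0.916667
s = 1 + (scale-1)·z/height = 1 + (1.01-1)·2.75/3 = 1.009167
θ = twist·z/height = -5°·2.75/3 = -4.5833° = -0.079994 rad
cos θ = 0.996802, sin θ = -0.079909 (intermediates below are computed at full precision and shown rounded to 5 d.p.)
v1: (-3.5,-4) → rotate → (-3.80844,-3.70753) → ×s → (-3.84335,-3.74151) → (-3.84,-3.74)
v2: (0.5,1.5) → rotate → (0.61826,1.45525) → ×s → (0.62393,1.46859) → (0.62,1.47)
v3: (0.5,3.5) → rotate → (0.77808,3.44885) → ×s → (0.78521,3.48047) → (0.79,3.48)
v4: (-1.5,3.5) → rotate → (-1.21552,3.60867) → ×s → (-1.22666,3.64175) → (-1.23,3.64)
v5: (-3,-2) → rotate → (-3.15022,-1.75388) → ×s → (-3.17910,-1.76995) → (-3.18,-1.77)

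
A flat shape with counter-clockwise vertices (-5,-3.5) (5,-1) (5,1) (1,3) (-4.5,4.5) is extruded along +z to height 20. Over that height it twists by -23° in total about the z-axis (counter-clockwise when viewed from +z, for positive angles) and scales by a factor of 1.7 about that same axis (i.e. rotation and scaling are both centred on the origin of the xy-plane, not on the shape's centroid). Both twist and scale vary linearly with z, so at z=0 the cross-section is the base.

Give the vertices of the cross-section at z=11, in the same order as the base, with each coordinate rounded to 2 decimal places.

Cross-section at z=11: (-7.82,-3.21) (6.45,-2.87) (7.06,-0.17) (2.26,3.75) (-4.72,7.45)

t = z/height = 11/20 = 0.55
s = 1 + (scale-1)·z/height = 1 + (1.7-1)·11/20 = 1.385000
θ = twist·z/height = -23°·11/20 = -12.6500° = -0.220784 rad
cos θ = 0.975726, sin θ = -0.218995 (intermediates below are computed at full precision and shown rounded to 5 d.p.)
v1: (-5,-3.5) → rotate → (-5.64511,-2.32007) → ×s → (-7.81848,-3.21329) → (-7.82,-3.21)
v2: (5,-1) → rotate → (4.65964,-2.07070) → ×s → (6.45359,-2.86792) → (6.45,-2.87)
v3: (5,1) → rotate → (5.09762,-0.11925) → ×s → (7.06021,-0.16516) → (7.06,-0.17)
v4: (1,3) → rotate → (1.63271,2.70818) → ×s → (2.26130,3.75083) → (2.26,3.75)
v5: (-4.5,4.5) → rotate → (-3.40529,5.37624) → ×s → (-4.71633,7.44610) → (-4.72,7.45)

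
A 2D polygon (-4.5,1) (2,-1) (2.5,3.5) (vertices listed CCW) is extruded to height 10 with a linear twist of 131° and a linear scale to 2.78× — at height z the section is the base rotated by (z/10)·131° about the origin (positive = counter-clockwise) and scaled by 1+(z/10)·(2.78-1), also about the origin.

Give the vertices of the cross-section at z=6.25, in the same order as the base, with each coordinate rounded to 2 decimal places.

Cross-section at z=6.25: (-3.43,-9.11) (2.69,3.88) (-6.57,6.27)

t = z/height = 6.25/10 = 0.625
s = 1 + (scale-1)·z/height = 1 + (2.78-1)·6.25/10 = 2.112500
θ = twist·z/height = 131°·6.25/10 = 81.8750° = 1.428988 rad
cos θ = 0.141333, sin θ = 0.989962 (intermediates below are computed at full precision and shown rounded to 5 d.p.)
v1: (-4.5,1) → rotate → (-1.62596,-4.31350) → ×s → (-3.43484,-9.11226) → (-3.43,-9.11)
v2: (2,-1) → rotate → (1.27263,1.83859) → ×s → (2.68843,3.88402) → (2.69,3.88)
v3: (2.5,3.5) → rotate → (-3.11153,2.96957) → ×s → (-6.57312,6.27322) → (-6.57,6.27)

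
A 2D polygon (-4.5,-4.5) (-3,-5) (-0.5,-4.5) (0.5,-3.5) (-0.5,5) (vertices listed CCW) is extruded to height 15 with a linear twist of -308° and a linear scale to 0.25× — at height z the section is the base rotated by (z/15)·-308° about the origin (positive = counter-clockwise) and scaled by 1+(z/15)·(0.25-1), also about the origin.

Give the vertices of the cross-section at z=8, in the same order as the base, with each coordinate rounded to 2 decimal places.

t = z/height = 8/15 = 0.533333
s = 1 + (scale-1)·z/height = 1 + (0.25-1)·8/15 = 0.600000
θ = twist·z/height = -308°·8/15 = -164.2667° = -2.866994 rad
cos θ = -0.962534, sin θ = -0.271160 (intermediates below are computed at full precision and shown rounded to 5 d.p.)
v1: (-4.5,-4.5) → rotate → (3.11118,5.55163) → ×s → (1.86671,3.33098) → (1.87,3.33)
v2: (-3,-5) → rotate → (1.53180,5.62615) → ×s → (0.91908,3.37569) → (0.92,3.38)
v3: (-0.5,-4.5) → rotate → (-0.73896,4.46698) → ×s → (-0.44337,2.68019) → (-0.44,2.68)
v4: (0.5,-3.5) → rotate → (-1.43033,3.23329) → ×s → (-0.85820,1.93997) → (-0.86,1.94)
v5: (-0.5,5) → rotate → (1.83707,-4.67709) → ×s → (1.10224,-2.80625) → (1.10,-2.81)

Cross-section at z=8: (1.87,3.33) (0.92,3.38) (-0.44,2.68) (-0.86,1.94) (1.10,-2.81)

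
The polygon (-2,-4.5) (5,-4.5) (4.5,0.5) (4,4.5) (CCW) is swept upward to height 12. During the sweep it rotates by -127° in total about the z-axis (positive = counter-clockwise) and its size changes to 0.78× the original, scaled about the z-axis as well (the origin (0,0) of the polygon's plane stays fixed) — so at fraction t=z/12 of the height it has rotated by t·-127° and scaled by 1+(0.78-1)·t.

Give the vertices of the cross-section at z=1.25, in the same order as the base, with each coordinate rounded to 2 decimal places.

Cross-section at z=1.25: (-2.91,-3.83) (3.75,-5.40) (4.39,-0.53) (4.81,3.39)

t = z/height = 1.25/12 = 0.104167
s = 1 + (scale-1)·z/height = 1 + (0.78-1)·1.25/12 = 0.977083
θ = twist·z/height = -127°·1.25/12 = -13.2292° = -0.230893 rad
cos θ = 0.973463, sin θ = -0.228846 (intermediates below are computed at full precision and shown rounded to 5 d.p.)
v1: (-2,-4.5) → rotate → (-2.97673,-3.92289) → ×s → (-2.90852,-3.83299) → (-2.91,-3.83)
v2: (5,-4.5) → rotate → (3.83750,-5.52481) → ×s → (3.74956,-5.39820) → (3.75,-5.40)
v3: (4.5,0.5) → rotate → (4.49500,-0.54308) → ×s → (4.39199,-0.53063) → (4.39,-0.53)
v4: (4,4.5) → rotate → (4.92366,3.46520) → ×s → (4.81083,3.38578) → (4.81,3.39)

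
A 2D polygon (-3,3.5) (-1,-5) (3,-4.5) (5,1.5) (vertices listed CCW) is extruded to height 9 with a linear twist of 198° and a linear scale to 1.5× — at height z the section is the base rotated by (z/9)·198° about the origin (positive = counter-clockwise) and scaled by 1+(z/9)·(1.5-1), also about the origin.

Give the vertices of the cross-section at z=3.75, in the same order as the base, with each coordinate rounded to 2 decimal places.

t = z/height = 3.75/9 = 0.416667
s = 1 + (scale-1)·z/height = 1 + (1.5-1)·3.75/9 = 1.208333
θ = twist·z/height = 198°·3.75/9 = 82.5000° = 1.439897 rad
cos θ = 0.130526, sin θ = 0.991445 (intermediates below are computed at full precision and shown rounded to 5 d.p.)
v1: (-3,3.5) → rotate → (-3.86164,-2.51749) → ×s → (-4.66614,-3.04197) → (-4.67,-3.04)
v2: (-1,-5) → rotate → (4.82670,-1.64408) → ×s → (5.83226,-1.98659) → (5.83,-1.99)
v3: (3,-4.5) → rotate → (4.85308,2.38697) → ×s → (5.86414,2.88425) → (5.86,2.88)
v4: (5,1.5) → rotate → (-0.83454,5.15301) → ×s → (-1.00840,6.22656) → (-1.01,6.23)

Cross-section at z=3.75: (-4.67,-3.04) (5.83,-1.99) (5.86,2.88) (-1.01,6.23)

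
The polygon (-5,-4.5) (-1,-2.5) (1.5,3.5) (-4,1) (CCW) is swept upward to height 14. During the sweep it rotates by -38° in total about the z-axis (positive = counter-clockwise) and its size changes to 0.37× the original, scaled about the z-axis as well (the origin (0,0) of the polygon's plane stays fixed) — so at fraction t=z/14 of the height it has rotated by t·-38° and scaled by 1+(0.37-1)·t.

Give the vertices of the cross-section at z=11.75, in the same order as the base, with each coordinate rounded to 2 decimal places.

t = z/height = 11.75/14 = 0.839286
s = 1 + (scale-1)·z/height = 1 + (0.37-1)·11.75/14 = 0.471250
θ = twist·z/height = -38°·11.75/14 = -31.8929° = -0.556635 rad
cos θ = 0.849038, sin θ = -0.528332 (intermediates below are computed at full precision and shown rounded to 5 d.p.)
v1: (-5,-4.5) → rotate → (-6.62268,-1.17901) → ×s → (-3.12094,-0.55561) → (-3.12,-0.56)
v2: (-1,-2.5) → rotate → (-2.16987,-1.59426) → ×s → (-1.02255,-0.75130) → (-1.02,-0.75)
v3: (1.5,3.5) → rotate → (3.12272,2.17913) → ×s → (1.47158,1.02692) → (1.47,1.03)
v4: (-4,1) → rotate → (-2.86782,2.96237) → ×s → (-1.35146,1.39602) → (-1.35,1.40)

Cross-section at z=11.75: (-3.12,-0.56) (-1.02,-0.75) (1.47,1.03) (-1.35,1.40)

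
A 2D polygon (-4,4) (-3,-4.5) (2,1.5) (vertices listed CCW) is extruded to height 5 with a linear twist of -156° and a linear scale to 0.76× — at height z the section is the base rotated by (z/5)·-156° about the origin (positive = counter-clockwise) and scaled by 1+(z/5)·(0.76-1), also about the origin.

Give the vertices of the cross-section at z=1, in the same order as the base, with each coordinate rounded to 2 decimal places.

Cross-section at z=1: (-1.28,5.23) (-4.66,-2.18) (2.37,0.24)

t = z/height = 1/5 = 0.2
s = 1 + (scale-1)·z/height = 1 + (0.76-1)·1/5 = 0.952000
θ = twist·z/height = -156°·1/5 = -31.2000° = -0.544543 rad
cos θ = 0.855364, sin θ = -0.518027 (intermediates below are computed at full precision and shown rounded to 5 d.p.)
v1: (-4,4) → rotate → (-1.34935,5.49357) → ×s → (-1.28458,5.22987) → (-1.28,5.23)
v2: (-3,-4.5) → rotate → (-4.89721,-2.29506) → ×s → (-4.66215,-2.18490) → (-4.66,-2.18)
v3: (2,1.5) → rotate → (2.48777,0.24699) → ×s → (2.36836,0.23514) → (2.37,0.24)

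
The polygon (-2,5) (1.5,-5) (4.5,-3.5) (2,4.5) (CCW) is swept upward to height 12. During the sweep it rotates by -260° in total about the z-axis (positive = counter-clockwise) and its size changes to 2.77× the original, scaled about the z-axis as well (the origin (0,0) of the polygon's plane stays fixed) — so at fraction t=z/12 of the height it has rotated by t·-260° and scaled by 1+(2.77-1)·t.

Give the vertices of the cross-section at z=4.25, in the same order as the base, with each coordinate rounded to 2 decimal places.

t = z/height = 4.25/12 = 0.354167
s = 1 + (scale-1)·z/height = 1 + (2.77-1)·4.25/12 = 1.626875
θ = twist·z/height = -260°·4.25/12 = -92.0833° = -1.607157 rad
cos θ = -0.036353, sin θ = -0.999339 (intermediates below are computed at full precision and shown rounded to 5 d.p.)
v1: (-2,5) → rotate → (5.06940,1.81691) → ×s → (8.24728,2.95589) → (8.25,2.96)
v2: (1.5,-5) → rotate → (-5.05122,-1.31724) → ×s → (-8.21771,-2.14299) → (-8.22,-2.14)
v3: (4.5,-3.5) → rotate → (-3.66128,-4.36979) → ×s → (-5.95644,-7.10910) → (-5.96,-7.11)
v4: (2,4.5) → rotate → (4.42432,-2.16227) → ×s → (7.19781,-3.51774) → (7.20,-3.52)

Cross-section at z=4.25: (8.25,2.96) (-8.22,-2.14) (-5.96,-7.11) (7.20,-3.52)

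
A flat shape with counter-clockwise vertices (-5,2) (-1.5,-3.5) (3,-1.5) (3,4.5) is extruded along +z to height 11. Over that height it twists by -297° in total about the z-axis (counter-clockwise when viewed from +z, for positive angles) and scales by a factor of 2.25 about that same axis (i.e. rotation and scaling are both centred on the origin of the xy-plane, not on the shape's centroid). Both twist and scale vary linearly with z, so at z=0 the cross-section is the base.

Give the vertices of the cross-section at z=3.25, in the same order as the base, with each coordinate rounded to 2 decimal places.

Cross-section at z=3.25: (2.47,6.95) (-4.87,1.86) (-1.89,-4.19) (6.32,-3.86)

t = z/height = 3.25/11 = 0.295455
s = 1 + (scale-1)·z/height = 1 + (2.25-1)·3.25/11 = 1.369318
θ = twist·z/height = -297°·3.25/11 = -87.7500° = -1.531526 rad
cos θ = 0.039260, sin θ = -0.999229 (intermediates below are computed at full precision and shown rounded to 5 d.p.)
v1: (-5,2) → rotate → (1.80216,5.07466) → ×s → (2.46773,6.94883) → (2.47,6.95)
v2: (-1.5,-3.5) → rotate → (-3.55619,1.36143) → ×s → (-4.86956,1.86424) → (-4.87,1.86)
v3: (3,-1.5) → rotate → (-1.38106,-3.05658) → ×s → (-1.89112,-4.18543) → (-1.89,-4.19)
v4: (3,4.5) → rotate → (4.61431,-2.82102) → ×s → (6.31846,-3.86287) → (6.32,-3.86)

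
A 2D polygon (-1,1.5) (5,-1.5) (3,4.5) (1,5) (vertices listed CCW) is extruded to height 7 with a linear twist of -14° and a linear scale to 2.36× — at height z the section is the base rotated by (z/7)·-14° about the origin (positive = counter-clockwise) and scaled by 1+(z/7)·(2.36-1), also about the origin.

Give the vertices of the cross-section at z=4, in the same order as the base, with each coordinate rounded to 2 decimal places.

t = z/height = 4/7 = 0.571429
s = 1 + (scale-1)·z/height = 1 + (2.36-1)·4/7 = 1.777143
θ = twist·z/height = -14°·4/7 = -8.0000° = -0.139626 rad
cos θ = 0.990268, sin θ = -0.139173 (intermediates below are computed at full precision and shown rounded to 5 d.p.)
v1: (-1,1.5) → rotate → (-0.78151,1.62458) → ×s → (-1.38885,2.88710) → (-1.39,2.89)
v2: (5,-1.5) → rotate → (4.74258,-2.18127) → ×s → (8.42824,-3.87642) → (8.43,-3.88)
v3: (3,4.5) → rotate → (3.59708,4.03869) → ×s → (6.39253,7.17732) → (6.39,7.18)
v4: (1,5) → rotate → (1.68613,4.81217) → ×s → (2.99650,8.55191) → (3.00,8.55)

Cross-section at z=4: (-1.39,2.89) (8.43,-3.88) (6.39,7.18) (3.00,8.55)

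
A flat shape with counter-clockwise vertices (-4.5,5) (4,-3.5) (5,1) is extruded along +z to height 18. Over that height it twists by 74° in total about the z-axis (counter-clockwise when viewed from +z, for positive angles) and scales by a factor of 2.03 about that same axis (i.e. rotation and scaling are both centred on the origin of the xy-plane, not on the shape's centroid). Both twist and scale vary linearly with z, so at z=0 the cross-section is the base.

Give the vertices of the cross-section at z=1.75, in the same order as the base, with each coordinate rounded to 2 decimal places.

Cross-section at z=1.75: (-5.60,4.84) (4.85,-3.27) (5.32,1.78)

t = z/height = 1.75/18 = 0.0972222
s = 1 + (scale-1)·z/height = 1 + (2.03-1)·1.75/18 = 1.100139
θ = twist·z/height = 74°·1.75/18 = 7.1944° = 0.125567 rad
cos θ = 0.992127, sin θ = 0.125237 (intermediates below are computed at full precision and shown rounded to 5 d.p.)
v1: (-4.5,5) → rotate → (-5.09076,4.39707) → ×s → (-5.60054,4.83739) → (-5.60,4.84)
v2: (4,-3.5) → rotate → (4.40684,-2.97150) → ×s → (4.84813,-3.26906) → (4.85,-3.27)
v3: (5,1) → rotate → (4.83540,1.61831) → ×s → (5.31961,1.78037) → (5.32,1.78)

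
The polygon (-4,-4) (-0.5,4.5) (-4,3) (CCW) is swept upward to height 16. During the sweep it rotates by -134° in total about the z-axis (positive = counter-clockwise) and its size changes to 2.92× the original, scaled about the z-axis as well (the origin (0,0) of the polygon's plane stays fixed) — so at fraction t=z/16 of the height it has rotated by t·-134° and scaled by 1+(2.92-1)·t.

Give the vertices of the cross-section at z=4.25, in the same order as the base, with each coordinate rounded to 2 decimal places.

t = z/height = 4.25/16 = 0.265625
s = 1 + (scale-1)·z/height = 1 + (2.92-1)·4.25/16 = 1.510000
θ = twist·z/height = -134°·4.25/16 = -35.5938° = -0.621228 rad
cos θ = 0.813164, sin θ = -0.582034 (intermediates below are computed at full precision and shown rounded to 5 d.p.)
v1: (-4,-4) → rotate → (-5.58079,-0.92452) → ×s → (-8.42700,-1.39603) → (-8.43,-1.40)
v2: (-0.5,4.5) → rotate → (2.21257,3.95026) → ×s → (3.34098,5.96489) → (3.34,5.96)
v3: (-4,3) → rotate → (-1.50655,4.76763) → ×s → (-2.27490,7.19912) → (-2.27,7.20)

Cross-section at z=4.25: (-8.43,-1.40) (3.34,5.96) (-2.27,7.20)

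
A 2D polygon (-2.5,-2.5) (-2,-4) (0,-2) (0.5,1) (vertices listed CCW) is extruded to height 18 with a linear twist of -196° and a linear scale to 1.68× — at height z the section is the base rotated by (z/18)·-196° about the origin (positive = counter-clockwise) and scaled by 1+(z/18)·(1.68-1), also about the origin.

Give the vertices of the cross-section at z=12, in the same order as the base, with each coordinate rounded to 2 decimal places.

Cross-section at z=12: (-0.39,5.12) (-2.52,5.99) (-2.20,1.89) (0.63,-1.50)

t = z/height = 12/18 = 0.666667
s = 1 + (scale-1)·z/height = 1 + (1.68-1)·12/18 = 1.453333
θ = twist·z/height = -196°·12/18 = -130.6667° = -2.280564 rad
cos θ = -0.651657, sin θ = -0.758514 (intermediates below are computed at full precision and shown rounded to 5 d.p.)
v1: (-2.5,-2.5) → rotate → (-0.26714,3.52543) → ×s → (-0.38824,5.12362) → (-0.39,5.12)
v2: (-2,-4) → rotate → (-1.73074,4.12366) → ×s → (-2.51534,5.99305) → (-2.52,5.99)
v3: (0,-2) → rotate → (-1.51703,1.30331) → ×s → (-2.20475,1.89415) → (-2.20,1.89)
v4: (0.5,1) → rotate → (0.43268,-1.03091) → ×s → (0.62884,-1.49826) → (0.63,-1.50)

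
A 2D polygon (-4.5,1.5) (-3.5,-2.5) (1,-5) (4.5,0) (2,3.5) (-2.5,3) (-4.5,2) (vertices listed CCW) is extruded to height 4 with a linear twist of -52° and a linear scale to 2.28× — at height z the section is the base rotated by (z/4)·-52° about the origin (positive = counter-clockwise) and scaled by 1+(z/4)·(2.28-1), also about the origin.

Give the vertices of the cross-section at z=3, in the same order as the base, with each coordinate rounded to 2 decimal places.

t = z/height = 3/4 = 0.75
s = 1 + (scale-1)·z/height = 1 + (2.28-1)·3/4 = 1.960000
θ = twist·z/height = -52°·3/4 = -39.0000° = -0.680678 rad
cos θ = 0.777146, sin θ = -0.629320 (intermediates below are computed at full precision and shown rounded to 5 d.p.)
v1: (-4.5,1.5) → rotate → (-2.55318,3.99766) → ×s → (-5.00423,7.83541) → (-5.00,7.84)
v2: (-3.5,-2.5) → rotate → (-4.29331,0.25976) → ×s → (-8.41489,0.50912) → (-8.41,0.51)
v3: (1,-5) → rotate → (-2.36946,-4.51505) → ×s → (-4.64413,-8.84950) → (-4.64,-8.85)
v4: (4.5,0) → rotate → (3.49716,-2.83194) → ×s → (6.85443,-5.55061) → (6.85,-5.55)
v5: (2,3.5) → rotate → (3.75691,1.46137) → ×s → (7.36355,2.86429) → (7.36,2.86)
v6: (-2.5,3) → rotate → (-0.05490,3.90474) → ×s → (-0.10761,7.65329) → (-0.11,7.65)
v7: (-4.5,2) → rotate → (-2.23852,4.38623) → ×s → (-4.38749,8.59702) → (-4.39,8.60)

Cross-section at z=3: (-5.00,7.84) (-8.41,0.51) (-4.64,-8.85) (6.85,-5.55) (7.36,2.86) (-0.11,7.65) (-4.39,8.60)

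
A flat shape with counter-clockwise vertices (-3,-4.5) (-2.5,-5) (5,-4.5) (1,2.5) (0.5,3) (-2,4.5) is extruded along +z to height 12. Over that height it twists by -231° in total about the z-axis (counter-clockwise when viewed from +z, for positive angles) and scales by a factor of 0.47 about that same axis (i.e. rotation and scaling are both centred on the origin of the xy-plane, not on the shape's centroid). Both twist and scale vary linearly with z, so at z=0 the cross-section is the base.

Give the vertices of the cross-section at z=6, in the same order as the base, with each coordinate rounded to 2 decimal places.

t = z/height = 6/12 = 0.5
s = 1 + (scale-1)·z/height = 1 + (0.47-1)·6/12 = 0.735000
θ = twist·z/height = -231°·6/12 = -115.5000° = -2.015855 rad
cos θ = -0.430511, sin θ = -0.902585 (intermediates below are computed at full precision and shown rounded to 5 d.p.)
v1: (-3,-4.5) → rotate → (-2.77010,4.64506) → ×s → (-2.03602,3.41412) → (-2.04,3.41)
v2: (-2.5,-5) → rotate → (-3.43665,4.40902) → ×s → (-2.52594,3.24063) → (-2.53,3.24)
v3: (5,-4.5) → rotate → (-6.21419,-2.57563) → ×s → (-4.56743,-1.89309) → (-4.57,-1.89)
v4: (1,2.5) → rotate → (1.82595,-1.97886) → ×s → (1.34207,-1.45446) → (1.34,-1.45)
v5: (0.5,3) → rotate → (2.49250,-1.74283) → ×s → (1.83199,-1.28098) → (1.83,-1.28)
v6: (-2,4.5) → rotate → (4.92266,-0.13213) → ×s → (3.61815,-0.09712) → (3.62,-0.10)

Cross-section at z=6: (-2.04,3.41) (-2.53,3.24) (-4.57,-1.89) (1.34,-1.45) (1.83,-1.28) (3.62,-0.10)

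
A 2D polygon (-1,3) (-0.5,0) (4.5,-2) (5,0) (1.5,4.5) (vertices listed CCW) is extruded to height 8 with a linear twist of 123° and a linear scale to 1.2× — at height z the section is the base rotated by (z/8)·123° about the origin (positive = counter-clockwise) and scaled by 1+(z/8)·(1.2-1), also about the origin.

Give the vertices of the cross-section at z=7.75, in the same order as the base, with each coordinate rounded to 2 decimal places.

Cross-section at z=7.75: (-2.55,-2.79) (0.29,-0.52) (-0.53,5.85) (-2.91,5.21) (-5.56,-1.05)

t = z/height = 7.75/8 = 0.96875
s = 1 + (scale-1)·z/height = 1 + (1.2-1)·7.75/8 = 1.193750
θ = twist·z/height = 123°·7.75/8 = 119.1563° = 2.079669 rad
cos θ = -0.487193, sin θ = 0.873294 (intermediates below are computed at full precision and shown rounded to 5 d.p.)
v1: (-1,3) → rotate → (-2.13269,-2.33487) → ×s → (-2.54590,-2.78725) → (-2.55,-2.79)
v2: (-0.5,0) → rotate → (0.24360,-0.43665) → ×s → (0.29079,-0.52125) → (0.29,-0.52)
v3: (4.5,-2) → rotate → (-0.44578,4.90421) → ×s → (-0.53215,5.85440) → (-0.53,5.85)
v4: (5,0) → rotate → (-2.43596,4.36647) → ×s → (-2.90793,5.21248) → (-2.91,5.21)
v5: (1.5,4.5) → rotate → (-4.66061,-0.88243) → ×s → (-5.56361,-1.05340) → (-5.56,-1.05)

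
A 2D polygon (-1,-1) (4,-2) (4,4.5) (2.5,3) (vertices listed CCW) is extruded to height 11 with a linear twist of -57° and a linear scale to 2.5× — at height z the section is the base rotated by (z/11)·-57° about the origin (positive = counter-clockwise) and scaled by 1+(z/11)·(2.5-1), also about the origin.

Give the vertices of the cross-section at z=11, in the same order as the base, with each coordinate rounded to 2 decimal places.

t = z/height = 11/11 = 1
s = 1 + (scale-1)·z/height = 1 + (2.5-1)·11/11 = 2.500000
θ = twist·z/height = -57°·11/11 = -57.0000° = -0.994838 rad
cos θ = 0.544639, sin θ = -0.838671 (intermediates below are computed at full precision and shown rounded to 5 d.p.)
v1: (-1,-1) → rotate → (-1.38331,0.29403) → ×s → (-3.45827,0.73508) → (-3.46,0.74)
v2: (4,-2) → rotate → (0.50122,-4.44396) → ×s → (1.25304,-11.10990) → (1.25,-11.11)
v3: (4,4.5) → rotate → (5.95257,-0.90381) → ×s → (14.88143,-2.25952) → (14.88,-2.26)
v4: (2.5,3) → rotate → (3.87761,-0.46276) → ×s → (9.69402,-1.15690) → (9.69,-1.16)

Cross-section at z=11: (-3.46,0.74) (1.25,-11.11) (14.88,-2.26) (9.69,-1.16)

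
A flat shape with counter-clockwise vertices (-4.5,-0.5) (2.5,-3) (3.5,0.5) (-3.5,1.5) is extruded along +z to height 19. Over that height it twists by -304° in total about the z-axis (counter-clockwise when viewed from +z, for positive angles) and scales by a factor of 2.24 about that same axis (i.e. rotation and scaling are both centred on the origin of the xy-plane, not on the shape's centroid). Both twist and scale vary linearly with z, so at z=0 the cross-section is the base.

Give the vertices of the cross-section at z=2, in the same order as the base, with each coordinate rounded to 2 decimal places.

t = z/height = 2/19 = 0.105263
s = 1 + (scale-1)·z/height = 1 + (2.24-1)·2/19 = 1.130526
θ = twist·z/height = -304°·2/19 = -32.0000° = -0.558505 rad
cos θ = 0.848048, sin θ = -0.529919 (intermediates below are computed at full precision and shown rounded to 5 d.p.)
v1: (-4.5,-0.5) → rotate → (-4.08118,1.96061) → ×s → (-4.61388,2.21652) → (-4.61,2.22)
v2: (2.5,-3) → rotate → (0.53036,-3.86894) → ×s → (0.59959,-4.37394) → (0.60,-4.37)
v3: (3.5,0.5) → rotate → (3.23313,-1.43069) → ×s → (3.65514,-1.61744) → (3.66,-1.62)
v4: (-3.5,1.5) → rotate → (-2.17329,3.12679) → ×s → (-2.45696,3.53492) → (-2.46,3.53)

Cross-section at z=2: (-4.61,2.22) (0.60,-4.37) (3.66,-1.62) (-2.46,3.53)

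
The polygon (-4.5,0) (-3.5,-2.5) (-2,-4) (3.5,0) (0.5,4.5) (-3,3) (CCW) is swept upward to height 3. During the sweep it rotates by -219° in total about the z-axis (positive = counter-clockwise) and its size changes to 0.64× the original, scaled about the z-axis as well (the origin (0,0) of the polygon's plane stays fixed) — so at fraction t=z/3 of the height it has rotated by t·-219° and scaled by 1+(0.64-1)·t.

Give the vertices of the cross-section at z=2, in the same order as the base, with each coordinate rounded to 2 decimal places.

Cross-section at z=2: (2.84,1.91) (1.14,3.06) (-0.44,3.37) (-2.21,-1.49) (1.60,-3.05) (3.17,-0.62)

t = z/height = 2/3 = 0.666667
s = 1 + (scale-1)·z/height = 1 + (0.64-1)·2/3 = 0.760000
θ = twist·z/height = -219°·2/3 = -146.0000° = -2.548181 rad
cos θ = -0.829038, sin θ = -0.559193 (intermediates below are computed at full precision and shown rounded to 5 d.p.)
v1: (-4.5,0) → rotate → (3.73067,2.51637) → ×s → (2.83531,1.91244) → (2.84,1.91)
v2: (-3.5,-2.5) → rotate → (1.50365,4.02977) → ×s → (1.14277,3.06262) → (1.14,3.06)
v3: (-2,-4) → rotate → (-0.57870,4.43454) → ×s → (-0.43981,3.37025) → (-0.44,3.37)
v4: (3.5,0) → rotate → (-2.90163,-1.95718) → ×s → (-2.20524,-1.48745) → (-2.21,-1.49)
v5: (0.5,4.5) → rotate → (2.10185,-4.01027) → ×s → (1.59741,-3.04780) → (1.60,-3.05)
v6: (-3,3) → rotate → (4.16469,-0.80953) → ×s → (3.16517,-0.61525) → (3.17,-0.62)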